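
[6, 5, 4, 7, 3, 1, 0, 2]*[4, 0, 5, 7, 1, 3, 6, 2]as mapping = [0→6, 1→3, 2→1, 3→2, 4→7, 5→0, 6→4, 7→5]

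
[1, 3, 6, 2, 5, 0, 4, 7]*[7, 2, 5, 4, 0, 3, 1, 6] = [2, 4, 1, 5, 3, 7, 0, 6]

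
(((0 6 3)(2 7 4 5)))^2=(0 3 6)(2 4)(5 7)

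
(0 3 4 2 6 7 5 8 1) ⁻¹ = (0 1 8 5 7 6 2 4 3) 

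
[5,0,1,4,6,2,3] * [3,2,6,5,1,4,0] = [4,3,2,1,0,6,5]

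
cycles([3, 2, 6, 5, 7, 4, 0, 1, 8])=(0 3 5 4 7 1 2 6)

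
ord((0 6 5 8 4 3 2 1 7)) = 9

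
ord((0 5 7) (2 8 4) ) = 3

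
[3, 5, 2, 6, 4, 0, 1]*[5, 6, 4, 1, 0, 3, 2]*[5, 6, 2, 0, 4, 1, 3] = [6, 0, 4, 2, 5, 1, 3]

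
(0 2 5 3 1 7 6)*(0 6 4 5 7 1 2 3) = (0 3 2 7 4 5) 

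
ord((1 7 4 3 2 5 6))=7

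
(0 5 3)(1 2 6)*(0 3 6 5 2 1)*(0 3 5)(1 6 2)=(0 1 6 3 5 2)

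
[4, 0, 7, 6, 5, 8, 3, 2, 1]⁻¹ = [1, 8, 7, 6, 0, 4, 3, 2, 5]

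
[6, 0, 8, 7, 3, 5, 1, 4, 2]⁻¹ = [1, 6, 8, 4, 7, 5, 0, 3, 2]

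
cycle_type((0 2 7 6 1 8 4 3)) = 8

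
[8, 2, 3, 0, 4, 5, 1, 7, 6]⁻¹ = [3, 6, 1, 2, 4, 5, 8, 7, 0]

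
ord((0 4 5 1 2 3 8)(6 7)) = 14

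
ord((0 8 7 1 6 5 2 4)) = 8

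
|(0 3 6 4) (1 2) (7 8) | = 4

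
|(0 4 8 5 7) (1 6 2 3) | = 20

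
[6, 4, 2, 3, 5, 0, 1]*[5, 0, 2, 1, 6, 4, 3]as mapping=[0→3, 1→6, 2→2, 3→1, 4→4, 5→5, 6→0]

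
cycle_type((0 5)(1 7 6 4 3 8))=2.6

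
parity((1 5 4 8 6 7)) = odd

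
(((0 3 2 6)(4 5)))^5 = (0 3 2 6)(4 5)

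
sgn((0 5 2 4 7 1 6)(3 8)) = -1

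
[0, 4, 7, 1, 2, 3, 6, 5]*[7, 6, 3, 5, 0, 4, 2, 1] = [7, 0, 1, 6, 3, 5, 2, 4]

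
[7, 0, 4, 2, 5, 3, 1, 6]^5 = [7, 0, 4, 2, 5, 3, 1, 6]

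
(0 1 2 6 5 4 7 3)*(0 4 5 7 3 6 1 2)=(0 2 1)(3 4)(6 7)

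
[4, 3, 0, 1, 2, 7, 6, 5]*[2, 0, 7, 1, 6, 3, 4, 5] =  [6, 1, 2, 0, 7, 5, 4, 3]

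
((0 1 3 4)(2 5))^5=(0 1 3 4)(2 5)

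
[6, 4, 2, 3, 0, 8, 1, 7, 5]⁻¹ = [4, 6, 2, 3, 1, 8, 0, 7, 5]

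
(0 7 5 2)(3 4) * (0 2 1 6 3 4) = (0 7 5 1 6 3)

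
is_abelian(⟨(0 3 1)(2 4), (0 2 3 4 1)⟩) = no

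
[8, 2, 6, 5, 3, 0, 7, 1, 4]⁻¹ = [5, 7, 1, 4, 8, 3, 2, 6, 0]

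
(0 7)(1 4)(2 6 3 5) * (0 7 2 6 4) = (0 2 4 1)(3 5 6)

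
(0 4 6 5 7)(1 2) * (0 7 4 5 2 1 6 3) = (0 5 4 3)(2 6)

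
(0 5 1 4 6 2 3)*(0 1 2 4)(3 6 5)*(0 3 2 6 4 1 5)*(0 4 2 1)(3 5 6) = (0 1 5 3 6)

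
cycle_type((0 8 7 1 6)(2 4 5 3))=4.5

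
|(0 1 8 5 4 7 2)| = 7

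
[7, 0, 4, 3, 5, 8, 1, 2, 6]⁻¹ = [1, 6, 7, 3, 2, 4, 8, 0, 5]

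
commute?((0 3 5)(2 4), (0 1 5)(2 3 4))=no:(0 3 5)(2 4) * (0 1 5)(2 3 4)=(0 4 3)(1 5), (0 1 5)(2 3 4) * (0 3 5)(2 4)=(0 1)(2 5 3)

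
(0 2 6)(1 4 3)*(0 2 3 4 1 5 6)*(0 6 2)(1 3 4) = (0 4 1 3 5 2 6)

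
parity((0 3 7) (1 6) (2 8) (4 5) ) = odd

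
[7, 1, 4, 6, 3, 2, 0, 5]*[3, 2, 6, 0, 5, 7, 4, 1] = [1, 2, 5, 4, 0, 6, 3, 7]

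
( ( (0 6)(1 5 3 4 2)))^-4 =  (1 5 3 4 2)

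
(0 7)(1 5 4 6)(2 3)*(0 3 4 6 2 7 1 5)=(0 1)(2 4)(3 7)(5 6)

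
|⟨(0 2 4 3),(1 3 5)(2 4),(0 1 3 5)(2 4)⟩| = 720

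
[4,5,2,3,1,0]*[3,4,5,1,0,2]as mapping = [0→0,1→2,2→5,3→1,4→4,5→3]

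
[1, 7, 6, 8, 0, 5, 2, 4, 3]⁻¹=[4, 0, 6, 8, 7, 5, 2, 1, 3]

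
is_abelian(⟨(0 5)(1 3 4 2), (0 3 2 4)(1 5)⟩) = no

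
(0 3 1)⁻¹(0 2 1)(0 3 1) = (0 3 2)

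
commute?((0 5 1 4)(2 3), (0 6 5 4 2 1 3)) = no:(0 5 1 4)(2 3) * (0 6 5 4 2 1 3) = (0 4 6 5 3 1 2), (0 6 5 4 2 1 3) * (0 5 1 4)(2 3) = (0 6 1 2 4 3 5)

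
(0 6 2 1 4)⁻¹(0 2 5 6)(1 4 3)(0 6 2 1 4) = (0 3 4)(1 5 2 6)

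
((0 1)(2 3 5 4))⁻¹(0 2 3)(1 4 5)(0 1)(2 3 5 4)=(0 2 4)(1 3 5)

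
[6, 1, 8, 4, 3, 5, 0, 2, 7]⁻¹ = [6, 1, 7, 4, 3, 5, 0, 8, 2]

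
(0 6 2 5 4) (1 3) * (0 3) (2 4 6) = (0 2 5 6 4 3 1) 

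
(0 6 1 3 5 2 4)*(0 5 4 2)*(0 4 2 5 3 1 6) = (2 5 4 3)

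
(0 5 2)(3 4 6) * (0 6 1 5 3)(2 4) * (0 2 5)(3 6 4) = (0 6 2 4 1)(3 5)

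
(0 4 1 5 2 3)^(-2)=(0 2 1)(3 5 4)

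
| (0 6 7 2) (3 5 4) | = 12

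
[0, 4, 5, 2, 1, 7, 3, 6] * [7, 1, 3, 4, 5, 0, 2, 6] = [7, 5, 0, 3, 1, 6, 4, 2]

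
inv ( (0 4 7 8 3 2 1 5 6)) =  (0 6 5 1 2 3 8 7 4)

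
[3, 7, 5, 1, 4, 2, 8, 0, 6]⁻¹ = [7, 3, 5, 0, 4, 2, 8, 1, 6]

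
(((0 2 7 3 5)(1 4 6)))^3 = (0 3 2 5 7)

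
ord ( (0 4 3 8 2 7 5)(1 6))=14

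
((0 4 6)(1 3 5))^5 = (0 6 4)(1 5 3)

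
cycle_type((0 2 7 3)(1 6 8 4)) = 4^2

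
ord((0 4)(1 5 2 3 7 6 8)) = 14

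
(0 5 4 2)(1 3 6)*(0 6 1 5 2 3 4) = (0 2 6 5)(1 4 3)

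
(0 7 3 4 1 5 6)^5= (0 5 4 7 6 1 3)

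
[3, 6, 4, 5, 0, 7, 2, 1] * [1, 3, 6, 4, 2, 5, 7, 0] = [4, 7, 2, 5, 1, 0, 6, 3]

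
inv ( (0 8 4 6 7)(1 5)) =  (0 7 6 4 8)(1 5)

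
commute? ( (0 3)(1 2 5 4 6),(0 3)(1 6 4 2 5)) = no: (0 3)(1 2 5 4 6) * (0 3)(1 6 4 2 5) = (1 5 2),(0 3)(1 6 4 2 5) * (0 3)(1 2 5 4 6) = (2 4 5)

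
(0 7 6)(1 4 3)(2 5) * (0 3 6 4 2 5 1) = (0 7 4 6 3)(1 2)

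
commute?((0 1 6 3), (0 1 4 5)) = no:(0 1 6 3)*(0 1 4 5) = (0 4 5)(1 6 3), (0 1 4 5)*(0 1 6 3) = (0 6 3)(1 4 5)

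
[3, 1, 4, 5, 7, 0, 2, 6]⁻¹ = [5, 1, 6, 0, 2, 3, 7, 4]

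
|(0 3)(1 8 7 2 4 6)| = 6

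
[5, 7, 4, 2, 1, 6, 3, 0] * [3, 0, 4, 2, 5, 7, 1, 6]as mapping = [0→7, 1→6, 2→5, 3→4, 4→0, 5→1, 6→2, 7→3]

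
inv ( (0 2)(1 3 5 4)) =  (0 2)(1 4 5 3)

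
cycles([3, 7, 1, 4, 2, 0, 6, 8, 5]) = (0 3 4 2 1 7 8 5)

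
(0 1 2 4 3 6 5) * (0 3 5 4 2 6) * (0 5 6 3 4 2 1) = (1 3 5 4 6 2)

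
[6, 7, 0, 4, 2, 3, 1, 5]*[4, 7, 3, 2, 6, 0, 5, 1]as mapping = [0→5, 1→1, 2→4, 3→6, 4→3, 5→2, 6→7, 7→0]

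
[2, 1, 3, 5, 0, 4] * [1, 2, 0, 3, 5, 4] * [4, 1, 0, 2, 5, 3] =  [4, 0, 2, 5, 1, 3]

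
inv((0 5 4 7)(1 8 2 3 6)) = (0 7 4 5)(1 6 3 2 8)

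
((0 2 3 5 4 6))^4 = (0 4 3)(2 6 5)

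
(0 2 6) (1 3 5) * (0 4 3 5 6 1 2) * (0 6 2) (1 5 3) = (0 6 4 1 3 2 5) 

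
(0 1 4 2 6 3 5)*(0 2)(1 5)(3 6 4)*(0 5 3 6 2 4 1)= (0 3)(1 6 2)(4 5)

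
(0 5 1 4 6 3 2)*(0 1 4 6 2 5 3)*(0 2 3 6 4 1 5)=(0 6 2 5 1 4 3)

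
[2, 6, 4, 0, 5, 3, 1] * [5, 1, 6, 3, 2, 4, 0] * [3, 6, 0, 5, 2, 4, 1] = [1, 3, 0, 4, 2, 5, 6]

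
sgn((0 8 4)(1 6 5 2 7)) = 1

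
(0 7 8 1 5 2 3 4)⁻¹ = (0 4 3 2 5 1 8 7)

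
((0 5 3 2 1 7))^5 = (0 7 1 2 3 5)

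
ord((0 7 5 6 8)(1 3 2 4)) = 20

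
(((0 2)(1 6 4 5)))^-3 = (0 2)(1 6 4 5)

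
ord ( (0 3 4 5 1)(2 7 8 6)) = 20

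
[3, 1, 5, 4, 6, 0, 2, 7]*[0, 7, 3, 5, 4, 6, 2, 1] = [5, 7, 6, 4, 2, 0, 3, 1] 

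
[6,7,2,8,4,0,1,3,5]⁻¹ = [5,6,2,7,4,8,0,1,3]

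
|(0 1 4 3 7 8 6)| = 7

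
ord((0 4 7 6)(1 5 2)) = 12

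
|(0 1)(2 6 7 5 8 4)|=6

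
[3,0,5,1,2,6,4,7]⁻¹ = [1,3,4,0,6,2,5,7]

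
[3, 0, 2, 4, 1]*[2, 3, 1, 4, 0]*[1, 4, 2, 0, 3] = [3, 2, 4, 1, 0]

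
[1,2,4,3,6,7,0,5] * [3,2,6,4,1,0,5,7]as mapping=[0→2,1→6,2→1,3→4,4→5,5→7,6→3,7→0]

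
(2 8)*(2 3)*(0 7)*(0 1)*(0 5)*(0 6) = (0 7 1 5 6)(2 8 3)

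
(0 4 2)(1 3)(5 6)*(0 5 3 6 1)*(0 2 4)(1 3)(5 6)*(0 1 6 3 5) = (0 1)(2 3)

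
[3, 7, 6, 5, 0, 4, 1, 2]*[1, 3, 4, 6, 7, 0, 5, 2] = [6, 2, 5, 0, 1, 7, 3, 4]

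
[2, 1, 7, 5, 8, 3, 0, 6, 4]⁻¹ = [6, 1, 0, 5, 8, 3, 7, 2, 4]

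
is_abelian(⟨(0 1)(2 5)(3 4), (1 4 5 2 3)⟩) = no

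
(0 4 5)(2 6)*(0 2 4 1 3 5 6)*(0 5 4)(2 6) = (0 1 3 4 2 5 6)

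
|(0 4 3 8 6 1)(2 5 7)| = 6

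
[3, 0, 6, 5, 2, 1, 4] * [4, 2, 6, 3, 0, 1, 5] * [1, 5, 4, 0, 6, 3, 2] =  [0, 6, 3, 5, 2, 4, 1]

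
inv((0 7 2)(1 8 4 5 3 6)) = (0 2 7)(1 6 3 5 4 8)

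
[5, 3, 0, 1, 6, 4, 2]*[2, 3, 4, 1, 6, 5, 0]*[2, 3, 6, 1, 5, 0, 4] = [0, 3, 6, 1, 2, 4, 5]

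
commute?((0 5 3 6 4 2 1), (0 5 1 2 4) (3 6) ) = no:(0 5 3 6 4 2 1)*(0 5 1 2 4) (3 6) = (0 1 5 6), (0 5 1 2 4) (3 6)*(0 5 3 6 4 2 1) = (0 3 4 5) 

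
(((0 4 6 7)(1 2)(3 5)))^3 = (0 7 6 4)(1 2)(3 5)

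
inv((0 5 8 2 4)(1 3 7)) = (0 4 2 8 5)(1 7 3)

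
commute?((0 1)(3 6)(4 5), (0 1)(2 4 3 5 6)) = no:(0 1)(3 6)(4 5) * (0 1)(2 4 3 5 6) = (2 4 6 5 3), (0 1)(2 4 3 5 6) * (0 1)(3 6)(4 5) = (2 5 3 4 6)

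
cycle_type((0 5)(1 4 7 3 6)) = 2.5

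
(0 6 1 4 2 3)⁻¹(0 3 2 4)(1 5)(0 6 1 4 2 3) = (0 3 2 6)(4 5)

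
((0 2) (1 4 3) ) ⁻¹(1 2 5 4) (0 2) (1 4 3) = (0 5 3 4) 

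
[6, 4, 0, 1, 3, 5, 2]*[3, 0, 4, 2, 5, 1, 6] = [6, 5, 3, 0, 2, 1, 4]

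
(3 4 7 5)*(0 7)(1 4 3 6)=(0 7 5 6 1 4)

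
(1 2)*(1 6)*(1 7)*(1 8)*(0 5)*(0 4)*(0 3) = (0 5 4 3)(1 2 6 7 8)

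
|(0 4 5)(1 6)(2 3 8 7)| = 12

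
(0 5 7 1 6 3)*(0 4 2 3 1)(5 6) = (0 6 1 5 7)(2 3 4)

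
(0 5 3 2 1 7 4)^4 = (0 1 5 7 3 4 2)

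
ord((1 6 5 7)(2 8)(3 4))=4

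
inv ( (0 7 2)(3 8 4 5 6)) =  (0 2 7)(3 6 5 4 8)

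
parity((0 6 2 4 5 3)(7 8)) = even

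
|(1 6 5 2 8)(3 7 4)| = 15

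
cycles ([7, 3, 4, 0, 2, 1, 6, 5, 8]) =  (0 7 5 1 3)(2 4)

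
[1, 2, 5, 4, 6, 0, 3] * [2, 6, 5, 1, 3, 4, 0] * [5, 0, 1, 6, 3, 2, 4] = [4, 2, 3, 6, 5, 1, 0]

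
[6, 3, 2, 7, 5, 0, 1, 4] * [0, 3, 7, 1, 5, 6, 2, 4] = [2, 1, 7, 4, 6, 0, 3, 5]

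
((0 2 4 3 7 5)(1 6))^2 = (0 4 7)(2 3 5)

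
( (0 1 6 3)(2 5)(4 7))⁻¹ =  (0 3 6 1)(2 5)(4 7)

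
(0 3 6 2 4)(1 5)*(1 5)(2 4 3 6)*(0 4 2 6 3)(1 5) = (0 3 6 2)(1 5)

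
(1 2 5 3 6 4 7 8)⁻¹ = (1 8 7 4 6 3 5 2)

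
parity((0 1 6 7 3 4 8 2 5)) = even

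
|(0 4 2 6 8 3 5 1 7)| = 9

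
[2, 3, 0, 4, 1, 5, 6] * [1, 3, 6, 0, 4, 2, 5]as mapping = [0→6, 1→0, 2→1, 3→4, 4→3, 5→2, 6→5]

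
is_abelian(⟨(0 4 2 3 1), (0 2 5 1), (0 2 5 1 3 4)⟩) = no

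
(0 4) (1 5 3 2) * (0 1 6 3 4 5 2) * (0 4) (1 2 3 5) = (0 1 3 4 2 6 5) 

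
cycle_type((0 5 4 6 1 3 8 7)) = 8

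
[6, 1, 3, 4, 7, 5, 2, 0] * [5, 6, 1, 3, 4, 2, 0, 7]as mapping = [0→0, 1→6, 2→3, 3→4, 4→7, 5→2, 6→1, 7→5]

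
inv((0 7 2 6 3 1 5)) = (0 5 1 3 6 2 7)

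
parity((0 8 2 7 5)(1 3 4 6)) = odd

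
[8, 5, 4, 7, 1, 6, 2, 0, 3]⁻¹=[7, 4, 6, 8, 2, 1, 5, 3, 0]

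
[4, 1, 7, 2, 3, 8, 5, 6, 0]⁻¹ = [8, 1, 3, 4, 0, 6, 7, 2, 5]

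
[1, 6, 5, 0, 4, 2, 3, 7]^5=[1, 6, 5, 0, 4, 2, 3, 7]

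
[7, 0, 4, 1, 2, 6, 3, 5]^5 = [1, 3, 4, 6, 2, 7, 5, 0]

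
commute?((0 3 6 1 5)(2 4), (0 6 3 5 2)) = no:(0 3 6 1 5)(2 4)*(0 6 3 5 2) = (0 5 6 1 2 4), (0 6 3 5 2)*(0 3 6 1 5)(2 4) = (0 1 5 4 2 3)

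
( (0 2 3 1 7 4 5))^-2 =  (0 4 1 2 5 7 3)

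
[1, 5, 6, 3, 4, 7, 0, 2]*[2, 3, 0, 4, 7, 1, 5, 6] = [3, 1, 5, 4, 7, 6, 2, 0]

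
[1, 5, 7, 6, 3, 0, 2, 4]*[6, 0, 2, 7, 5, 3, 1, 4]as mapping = [0→0, 1→3, 2→4, 3→1, 4→7, 5→6, 6→2, 7→5]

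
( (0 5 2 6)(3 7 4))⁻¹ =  (0 6 2 5)(3 4 7)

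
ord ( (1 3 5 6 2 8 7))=7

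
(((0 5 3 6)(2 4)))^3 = (0 6 3 5)(2 4)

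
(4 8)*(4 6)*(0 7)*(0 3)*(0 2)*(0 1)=(0 7 3 2 1)(4 8 6)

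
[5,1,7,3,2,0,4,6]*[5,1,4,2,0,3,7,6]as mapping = [0→3,1→1,2→6,3→2,4→4,5→5,6→0,7→7]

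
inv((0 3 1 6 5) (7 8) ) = (0 5 6 1 3) (7 8) 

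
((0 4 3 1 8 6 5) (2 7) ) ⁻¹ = (0 5 6 8 1 3 4) (2 7) 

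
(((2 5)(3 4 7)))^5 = (2 5)(3 7 4)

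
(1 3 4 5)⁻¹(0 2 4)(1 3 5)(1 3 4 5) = (0 2 5)(1 3 4)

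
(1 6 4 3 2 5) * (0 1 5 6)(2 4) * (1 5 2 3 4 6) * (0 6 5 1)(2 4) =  (0 1 6 3 5 4 2)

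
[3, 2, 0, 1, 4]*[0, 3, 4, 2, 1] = [2, 4, 0, 3, 1]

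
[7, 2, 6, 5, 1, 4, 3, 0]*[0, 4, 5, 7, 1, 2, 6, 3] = [3, 5, 6, 2, 4, 1, 7, 0]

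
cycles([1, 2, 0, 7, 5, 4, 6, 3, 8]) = (0 1 2)(3 7)(4 5)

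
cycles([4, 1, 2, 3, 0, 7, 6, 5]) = (0 4)(5 7)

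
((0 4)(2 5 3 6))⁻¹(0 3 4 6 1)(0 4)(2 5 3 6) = (0 2 1 4 6)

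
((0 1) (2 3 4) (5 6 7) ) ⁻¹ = (0 1) (2 4 3) (5 7 6) 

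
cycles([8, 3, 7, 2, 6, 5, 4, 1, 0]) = (0 8)(1 3 2 7)(4 6)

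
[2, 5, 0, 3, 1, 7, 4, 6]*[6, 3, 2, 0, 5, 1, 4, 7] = [2, 1, 6, 0, 3, 7, 5, 4]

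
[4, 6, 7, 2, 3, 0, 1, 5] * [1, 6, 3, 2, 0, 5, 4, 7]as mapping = [0→0, 1→4, 2→7, 3→3, 4→2, 5→1, 6→6, 7→5]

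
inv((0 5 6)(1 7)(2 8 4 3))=(0 6 5)(1 7)(2 3 4 8)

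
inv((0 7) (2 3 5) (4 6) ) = (0 7) (2 5 3) (4 6) 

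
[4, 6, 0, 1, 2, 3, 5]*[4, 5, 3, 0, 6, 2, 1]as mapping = [0→6, 1→1, 2→4, 3→5, 4→3, 5→0, 6→2]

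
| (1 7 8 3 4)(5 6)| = 10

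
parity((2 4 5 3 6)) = even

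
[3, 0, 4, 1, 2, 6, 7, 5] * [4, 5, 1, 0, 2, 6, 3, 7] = [0, 4, 2, 5, 1, 3, 7, 6]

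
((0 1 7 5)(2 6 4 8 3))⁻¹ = (0 5 7 1)(2 3 8 4 6)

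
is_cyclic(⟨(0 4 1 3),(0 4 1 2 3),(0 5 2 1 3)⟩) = no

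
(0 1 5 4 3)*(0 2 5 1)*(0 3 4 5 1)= (0 3 2 1)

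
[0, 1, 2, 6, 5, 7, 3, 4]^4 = [0, 1, 2, 3, 5, 7, 6, 4]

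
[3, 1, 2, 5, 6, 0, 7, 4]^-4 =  [5, 1, 2, 0, 7, 3, 4, 6]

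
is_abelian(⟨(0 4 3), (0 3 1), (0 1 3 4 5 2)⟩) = no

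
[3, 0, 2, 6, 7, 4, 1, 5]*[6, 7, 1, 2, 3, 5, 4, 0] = [2, 6, 1, 4, 0, 3, 7, 5]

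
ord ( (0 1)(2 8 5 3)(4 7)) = 4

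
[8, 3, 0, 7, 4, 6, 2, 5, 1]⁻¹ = [2, 8, 6, 1, 4, 7, 5, 3, 0]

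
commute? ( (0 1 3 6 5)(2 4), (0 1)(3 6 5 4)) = no: (0 1 3 6 5)(2 4)*(0 1)(3 6 5 4) = (1 6 4 2 3 5), (0 1)(3 6 5 4)*(0 1 3 6 5)(2 4) = (0 3 5 2 4 6)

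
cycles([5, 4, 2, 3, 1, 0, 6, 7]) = (0 5)(1 4)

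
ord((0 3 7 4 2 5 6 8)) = 8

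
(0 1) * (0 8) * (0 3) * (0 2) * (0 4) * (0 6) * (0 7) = (0 1 8 3 2 4 6 7)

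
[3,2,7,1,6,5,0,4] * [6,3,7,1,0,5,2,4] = [1,7,4,3,2,5,6,0]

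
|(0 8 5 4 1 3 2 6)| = 8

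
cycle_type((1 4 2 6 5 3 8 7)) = 8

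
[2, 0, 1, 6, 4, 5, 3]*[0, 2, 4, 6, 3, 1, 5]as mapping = [0→4, 1→0, 2→2, 3→5, 4→3, 5→1, 6→6]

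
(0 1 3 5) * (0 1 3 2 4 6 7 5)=(0 3)(1 2 4 6 7 5)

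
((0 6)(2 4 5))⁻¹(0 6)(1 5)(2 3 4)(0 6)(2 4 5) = (0 6)(1 2)(3 5 4)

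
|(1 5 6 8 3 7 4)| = 7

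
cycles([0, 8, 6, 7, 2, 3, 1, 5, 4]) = (1 8 4 2 6)(3 7 5)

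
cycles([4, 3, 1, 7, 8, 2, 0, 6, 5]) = (0 4 8 5 2 1 3 7 6)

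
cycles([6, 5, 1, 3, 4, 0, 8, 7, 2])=(0 6 8 2 1 5)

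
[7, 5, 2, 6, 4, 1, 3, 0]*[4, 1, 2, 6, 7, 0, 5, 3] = [3, 0, 2, 5, 7, 1, 6, 4]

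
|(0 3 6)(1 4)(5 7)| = 6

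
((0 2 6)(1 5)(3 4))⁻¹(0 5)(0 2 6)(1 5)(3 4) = (1 2)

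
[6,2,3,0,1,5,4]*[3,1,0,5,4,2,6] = [6,0,5,3,1,2,4]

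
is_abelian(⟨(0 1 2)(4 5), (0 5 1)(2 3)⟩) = no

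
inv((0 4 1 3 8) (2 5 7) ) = (0 8 3 1 4) (2 7 5) 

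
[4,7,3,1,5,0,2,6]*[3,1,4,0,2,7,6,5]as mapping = [0→2,1→5,2→0,3→1,4→7,5→3,6→4,7→6]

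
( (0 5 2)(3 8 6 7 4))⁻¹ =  (0 2 5)(3 4 7 6 8)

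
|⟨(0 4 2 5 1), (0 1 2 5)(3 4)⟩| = 360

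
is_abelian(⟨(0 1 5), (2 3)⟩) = yes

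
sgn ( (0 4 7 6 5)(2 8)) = -1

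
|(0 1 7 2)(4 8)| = 4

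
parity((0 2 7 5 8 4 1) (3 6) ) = odd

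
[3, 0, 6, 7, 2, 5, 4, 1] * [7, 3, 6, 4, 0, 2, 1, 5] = [4, 7, 1, 5, 6, 2, 0, 3]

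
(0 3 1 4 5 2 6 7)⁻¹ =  (0 7 6 2 5 4 1 3)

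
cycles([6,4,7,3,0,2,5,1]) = (0 6 5 2 7 1 4)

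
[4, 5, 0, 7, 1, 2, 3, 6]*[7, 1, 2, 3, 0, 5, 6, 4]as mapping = [0→0, 1→5, 2→7, 3→4, 4→1, 5→2, 6→3, 7→6]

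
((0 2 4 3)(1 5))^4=()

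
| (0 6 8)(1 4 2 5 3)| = 15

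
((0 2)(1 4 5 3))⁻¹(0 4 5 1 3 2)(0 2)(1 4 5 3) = (0 2 5 3 4 1)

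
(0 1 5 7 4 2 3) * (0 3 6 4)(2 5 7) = (0 1 7)(2 6 4 5)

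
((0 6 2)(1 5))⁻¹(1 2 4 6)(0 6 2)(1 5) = (0 4 2 5)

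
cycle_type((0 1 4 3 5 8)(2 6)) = 2.6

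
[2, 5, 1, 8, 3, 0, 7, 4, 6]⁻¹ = [5, 2, 0, 4, 7, 1, 8, 6, 3]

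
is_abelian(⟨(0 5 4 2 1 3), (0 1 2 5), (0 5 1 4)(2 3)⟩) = no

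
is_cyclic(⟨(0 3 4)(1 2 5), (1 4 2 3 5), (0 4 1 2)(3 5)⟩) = no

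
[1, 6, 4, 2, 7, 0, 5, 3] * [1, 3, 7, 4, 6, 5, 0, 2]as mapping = [0→3, 1→0, 2→6, 3→7, 4→2, 5→1, 6→5, 7→4]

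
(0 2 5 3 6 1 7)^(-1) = (0 7 1 6 3 5 2)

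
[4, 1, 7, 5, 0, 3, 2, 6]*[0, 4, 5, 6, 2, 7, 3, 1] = [2, 4, 1, 7, 0, 6, 5, 3]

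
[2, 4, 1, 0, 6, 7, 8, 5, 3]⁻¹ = [3, 2, 0, 8, 1, 7, 4, 5, 6]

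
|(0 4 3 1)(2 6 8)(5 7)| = 12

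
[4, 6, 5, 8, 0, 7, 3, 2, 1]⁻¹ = [4, 8, 7, 6, 0, 2, 1, 5, 3]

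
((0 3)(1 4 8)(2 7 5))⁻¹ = (0 3)(1 8 4)(2 5 7)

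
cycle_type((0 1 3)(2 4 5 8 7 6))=3.6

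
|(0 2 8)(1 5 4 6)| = 12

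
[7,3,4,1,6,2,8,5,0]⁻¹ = [8,3,5,1,2,7,4,0,6]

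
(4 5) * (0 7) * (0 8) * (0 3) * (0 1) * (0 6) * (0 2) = (0 7 8 3 1 6 2)(4 5)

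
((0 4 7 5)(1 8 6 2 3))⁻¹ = (0 5 7 4)(1 3 2 6 8)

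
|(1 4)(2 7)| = 2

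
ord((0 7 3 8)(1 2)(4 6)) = 4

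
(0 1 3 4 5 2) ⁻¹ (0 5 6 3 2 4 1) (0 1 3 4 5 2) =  (0 5 3 1 2 6 4) 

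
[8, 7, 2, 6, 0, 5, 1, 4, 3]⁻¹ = [4, 6, 2, 8, 7, 5, 3, 1, 0]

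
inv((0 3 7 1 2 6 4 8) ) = (0 8 4 6 2 1 7 3) 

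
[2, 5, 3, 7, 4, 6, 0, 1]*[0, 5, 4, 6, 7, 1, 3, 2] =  [4, 1, 6, 2, 7, 3, 0, 5]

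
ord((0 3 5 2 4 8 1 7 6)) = 9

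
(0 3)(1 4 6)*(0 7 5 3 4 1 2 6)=(0 4)(2 6)(3 7 5)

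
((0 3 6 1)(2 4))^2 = (0 6)(1 3)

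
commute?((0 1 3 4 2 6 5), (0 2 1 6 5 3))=no:(0 1 3 4 2 6 5) * (0 2 1 6 5 3)=(0 6 3 4 1)(2 5), (0 2 1 6 5 3) * (0 1 3 4 2 6 5)=(0 6)(1 5 4 2 3)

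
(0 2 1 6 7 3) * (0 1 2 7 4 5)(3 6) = (0 7 6 4 5)(1 3)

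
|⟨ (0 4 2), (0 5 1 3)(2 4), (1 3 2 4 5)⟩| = 360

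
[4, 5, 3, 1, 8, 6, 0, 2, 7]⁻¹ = [6, 3, 7, 2, 0, 1, 5, 8, 4]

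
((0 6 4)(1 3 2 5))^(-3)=(1 3 2 5)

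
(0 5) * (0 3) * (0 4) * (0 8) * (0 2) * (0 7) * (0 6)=(0 5 3 4 8 2 7 6)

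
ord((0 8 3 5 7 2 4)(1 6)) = 14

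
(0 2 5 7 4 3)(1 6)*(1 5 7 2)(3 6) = (0 1 3)(2 7 4 6 5)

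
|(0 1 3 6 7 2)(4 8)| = 6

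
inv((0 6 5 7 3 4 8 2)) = (0 2 8 4 3 7 5 6)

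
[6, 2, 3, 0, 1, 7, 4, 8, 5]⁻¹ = [3, 4, 1, 2, 6, 8, 0, 5, 7]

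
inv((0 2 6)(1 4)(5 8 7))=(0 6 2)(1 4)(5 7 8)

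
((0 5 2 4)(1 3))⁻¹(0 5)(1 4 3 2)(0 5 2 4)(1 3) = (0 1 4 3)(2 5)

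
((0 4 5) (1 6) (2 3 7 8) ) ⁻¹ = (0 5 4) (1 6) (2 8 7 3) 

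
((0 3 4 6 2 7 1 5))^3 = (0 6 1 3 2 5 4 7)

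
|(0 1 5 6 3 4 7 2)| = 8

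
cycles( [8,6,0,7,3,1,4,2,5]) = (0 8 5 1 6 4 3 7 2)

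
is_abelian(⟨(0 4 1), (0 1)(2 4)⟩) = no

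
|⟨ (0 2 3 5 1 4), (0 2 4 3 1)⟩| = 720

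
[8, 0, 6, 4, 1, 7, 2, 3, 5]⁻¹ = [1, 4, 6, 7, 3, 8, 2, 5, 0]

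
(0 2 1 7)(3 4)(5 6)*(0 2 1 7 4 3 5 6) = (0 1 4 5)(2 7)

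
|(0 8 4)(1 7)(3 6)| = 6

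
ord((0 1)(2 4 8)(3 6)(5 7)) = 6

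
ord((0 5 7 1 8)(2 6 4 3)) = 20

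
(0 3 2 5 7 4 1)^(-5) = (0 2 7 1 3 5 4)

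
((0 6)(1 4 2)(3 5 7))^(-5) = (0 6)(1 4 2)(3 5 7)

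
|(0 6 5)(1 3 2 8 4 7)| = 6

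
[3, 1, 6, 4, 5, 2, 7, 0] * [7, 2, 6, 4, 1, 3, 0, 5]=[4, 2, 0, 1, 3, 6, 5, 7]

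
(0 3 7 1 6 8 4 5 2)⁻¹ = (0 2 5 4 8 6 1 7 3)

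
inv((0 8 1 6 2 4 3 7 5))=(0 5 7 3 4 2 6 1 8)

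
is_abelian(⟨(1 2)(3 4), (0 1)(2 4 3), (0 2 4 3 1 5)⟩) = no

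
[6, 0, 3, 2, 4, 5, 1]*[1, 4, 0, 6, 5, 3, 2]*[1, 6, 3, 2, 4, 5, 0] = [3, 6, 0, 1, 5, 2, 4]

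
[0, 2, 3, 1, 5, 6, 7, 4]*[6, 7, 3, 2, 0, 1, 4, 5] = [6, 3, 2, 7, 1, 4, 5, 0] 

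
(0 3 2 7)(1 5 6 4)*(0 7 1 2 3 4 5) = (0 4 2 1)(5 6)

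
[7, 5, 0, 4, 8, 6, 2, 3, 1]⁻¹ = [2, 8, 6, 7, 3, 1, 5, 0, 4]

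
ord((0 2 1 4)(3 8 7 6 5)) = 20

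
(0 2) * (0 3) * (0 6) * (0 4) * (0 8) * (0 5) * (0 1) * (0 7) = (0 2 3 6 4 8 5 1 7)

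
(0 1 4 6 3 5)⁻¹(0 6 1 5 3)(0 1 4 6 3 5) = (0 5 1 3 4)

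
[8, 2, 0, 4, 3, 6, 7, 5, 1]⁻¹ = [2, 8, 1, 4, 3, 7, 5, 6, 0]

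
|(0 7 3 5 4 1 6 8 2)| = 9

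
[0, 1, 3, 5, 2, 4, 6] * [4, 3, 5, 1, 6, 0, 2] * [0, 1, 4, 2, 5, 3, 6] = [5, 2, 1, 0, 3, 6, 4]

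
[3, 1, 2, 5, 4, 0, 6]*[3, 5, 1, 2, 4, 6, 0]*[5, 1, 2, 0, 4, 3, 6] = [2, 3, 1, 6, 4, 0, 5]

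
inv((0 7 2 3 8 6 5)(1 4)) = (0 5 6 8 3 2 7)(1 4)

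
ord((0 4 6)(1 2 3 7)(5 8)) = 12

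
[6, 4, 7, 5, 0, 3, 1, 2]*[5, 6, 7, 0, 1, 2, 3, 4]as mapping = [0→3, 1→1, 2→4, 3→2, 4→5, 5→0, 6→6, 7→7]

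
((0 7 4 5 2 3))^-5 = (0 7 4 5 2 3)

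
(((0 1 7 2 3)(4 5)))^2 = (0 7 3 1 2)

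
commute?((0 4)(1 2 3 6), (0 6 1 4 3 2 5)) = no:(0 4)(1 2 3 6) * (0 6 1 4 3 2 5) = (0 3 1 5)(4 6), (0 6 1 4 3 2 5) * (0 4)(1 2 3 6) = (0 1)(2 5 4 6)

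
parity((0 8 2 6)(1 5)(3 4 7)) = even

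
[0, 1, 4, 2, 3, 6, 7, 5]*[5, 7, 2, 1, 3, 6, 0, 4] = [5, 7, 3, 2, 1, 0, 4, 6]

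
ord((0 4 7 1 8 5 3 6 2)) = 9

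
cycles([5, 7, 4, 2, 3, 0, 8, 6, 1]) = (0 5)(1 7 6 8)(2 4 3)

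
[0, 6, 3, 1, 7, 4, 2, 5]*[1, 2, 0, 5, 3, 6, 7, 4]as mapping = [0→1, 1→7, 2→5, 3→2, 4→4, 5→3, 6→0, 7→6]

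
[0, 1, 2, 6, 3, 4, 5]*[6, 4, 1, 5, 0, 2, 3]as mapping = [0→6, 1→4, 2→1, 3→3, 4→5, 5→0, 6→2]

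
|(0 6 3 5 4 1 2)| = 7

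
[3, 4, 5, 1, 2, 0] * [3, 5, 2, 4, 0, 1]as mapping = [0→4, 1→0, 2→1, 3→5, 4→2, 5→3]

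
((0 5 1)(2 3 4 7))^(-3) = (2 3 4 7)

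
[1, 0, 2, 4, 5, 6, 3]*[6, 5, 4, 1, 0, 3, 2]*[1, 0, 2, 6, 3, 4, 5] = [4, 5, 3, 1, 6, 2, 0]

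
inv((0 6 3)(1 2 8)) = (0 3 6)(1 8 2)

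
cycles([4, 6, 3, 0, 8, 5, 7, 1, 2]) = (0 4 8 2 3)(1 6 7)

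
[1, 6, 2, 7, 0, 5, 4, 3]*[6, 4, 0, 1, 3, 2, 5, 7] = [4, 5, 0, 7, 6, 2, 3, 1]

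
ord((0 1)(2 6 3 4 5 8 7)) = 14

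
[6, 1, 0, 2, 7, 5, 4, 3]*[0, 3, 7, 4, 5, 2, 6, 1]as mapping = [0→6, 1→3, 2→0, 3→7, 4→1, 5→2, 6→5, 7→4]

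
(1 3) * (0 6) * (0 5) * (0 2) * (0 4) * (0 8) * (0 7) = (0 6 5 2 4 8 7)(1 3)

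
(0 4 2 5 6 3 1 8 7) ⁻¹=(0 7 8 1 3 6 5 2 4) 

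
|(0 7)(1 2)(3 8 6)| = 6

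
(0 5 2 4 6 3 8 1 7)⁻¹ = (0 7 1 8 3 6 4 2 5)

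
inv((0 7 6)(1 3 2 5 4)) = (0 6 7)(1 4 5 2 3)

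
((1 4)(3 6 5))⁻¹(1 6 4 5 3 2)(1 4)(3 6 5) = (1 3 6 2 4 5)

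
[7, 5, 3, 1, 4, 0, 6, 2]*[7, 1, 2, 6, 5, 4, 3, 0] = [0, 4, 6, 1, 5, 7, 3, 2]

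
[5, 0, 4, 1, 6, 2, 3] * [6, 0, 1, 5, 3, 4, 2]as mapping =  [0→4, 1→6, 2→3, 3→0, 4→2, 5→1, 6→5]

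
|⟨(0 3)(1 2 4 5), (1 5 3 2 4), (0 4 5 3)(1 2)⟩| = 360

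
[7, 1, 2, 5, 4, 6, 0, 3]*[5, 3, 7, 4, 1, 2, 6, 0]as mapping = [0→0, 1→3, 2→7, 3→2, 4→1, 5→6, 6→5, 7→4]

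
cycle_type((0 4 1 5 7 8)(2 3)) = 2.6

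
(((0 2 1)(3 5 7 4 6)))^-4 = (0 1 2)(3 5 7 4 6)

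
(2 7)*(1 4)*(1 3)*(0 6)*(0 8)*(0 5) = (0 6 8 5)(1 4 3)(2 7)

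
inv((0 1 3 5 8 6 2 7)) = (0 7 2 6 8 5 3 1)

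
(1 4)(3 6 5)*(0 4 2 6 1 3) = (0 4 3 1 2 6 5)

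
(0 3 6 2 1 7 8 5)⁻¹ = (0 5 8 7 1 2 6 3)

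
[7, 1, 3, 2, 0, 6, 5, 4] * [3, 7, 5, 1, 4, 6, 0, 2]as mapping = [0→2, 1→7, 2→1, 3→5, 4→3, 5→0, 6→6, 7→4]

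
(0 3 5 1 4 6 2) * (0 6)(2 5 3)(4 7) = (0 2 6 5 1 7 4)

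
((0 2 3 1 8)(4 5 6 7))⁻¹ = (0 8 1 3 2)(4 7 6 5)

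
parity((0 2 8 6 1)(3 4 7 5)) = odd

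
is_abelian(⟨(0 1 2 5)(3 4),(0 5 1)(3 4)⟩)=no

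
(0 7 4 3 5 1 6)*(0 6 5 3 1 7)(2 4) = (1 5 7 2 4)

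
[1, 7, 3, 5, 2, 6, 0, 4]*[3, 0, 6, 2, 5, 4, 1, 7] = [0, 7, 2, 4, 6, 1, 3, 5]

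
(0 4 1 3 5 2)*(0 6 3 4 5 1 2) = (0 5)(1 4 2 6 3)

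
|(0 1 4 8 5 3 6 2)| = 8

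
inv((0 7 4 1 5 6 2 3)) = (0 3 2 6 5 1 4 7)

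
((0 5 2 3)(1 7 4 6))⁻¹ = (0 3 2 5)(1 6 4 7)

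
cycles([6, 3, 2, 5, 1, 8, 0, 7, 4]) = (0 6)(1 3 5 8 4)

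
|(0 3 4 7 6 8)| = 6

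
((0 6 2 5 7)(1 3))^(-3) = (0 2 7 6 5)(1 3)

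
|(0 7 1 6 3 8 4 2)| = 8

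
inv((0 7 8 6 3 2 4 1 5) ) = (0 5 1 4 2 3 6 8 7) 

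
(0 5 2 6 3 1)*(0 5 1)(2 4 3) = (0 1 5 4 3)(2 6)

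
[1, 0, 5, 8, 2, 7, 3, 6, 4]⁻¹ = [1, 0, 4, 6, 8, 2, 7, 5, 3]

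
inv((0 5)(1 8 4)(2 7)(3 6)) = (0 5)(1 4 8)(2 7)(3 6)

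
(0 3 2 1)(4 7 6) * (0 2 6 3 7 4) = (0 7 3 6)(1 2)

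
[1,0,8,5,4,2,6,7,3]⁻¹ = [1,0,5,8,4,3,6,7,2]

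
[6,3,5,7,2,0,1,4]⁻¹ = [5,6,4,1,7,2,0,3]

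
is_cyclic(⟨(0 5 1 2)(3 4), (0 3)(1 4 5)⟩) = no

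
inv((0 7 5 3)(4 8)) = (0 3 5 7)(4 8)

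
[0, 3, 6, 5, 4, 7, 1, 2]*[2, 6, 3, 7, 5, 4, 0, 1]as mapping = [0→2, 1→7, 2→0, 3→4, 4→5, 5→1, 6→6, 7→3]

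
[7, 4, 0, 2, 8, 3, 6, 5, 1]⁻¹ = [2, 8, 3, 5, 1, 7, 6, 0, 4]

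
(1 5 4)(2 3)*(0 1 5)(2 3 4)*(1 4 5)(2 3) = (0 4 1)(2 5 3)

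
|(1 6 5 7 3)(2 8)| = 10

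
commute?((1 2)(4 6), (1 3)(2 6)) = no:(1 2)(4 6)*(1 3)(2 6) = (1 6 4 2 3), (1 3)(2 6)*(1 2)(4 6) = (1 3 2 4 6)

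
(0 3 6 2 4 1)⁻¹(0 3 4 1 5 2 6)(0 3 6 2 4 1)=(0 5 4 2 3 6 1)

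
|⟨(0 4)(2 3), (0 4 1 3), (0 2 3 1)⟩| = 20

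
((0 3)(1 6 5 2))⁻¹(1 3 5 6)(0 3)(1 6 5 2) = (0 2 5 6)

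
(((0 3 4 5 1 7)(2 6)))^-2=(0 1 4)(3 7 5)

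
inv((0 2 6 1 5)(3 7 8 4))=(0 5 1 6 2)(3 4 8 7)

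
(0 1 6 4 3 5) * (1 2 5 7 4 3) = (0 2 5)(1 6 3 7 4)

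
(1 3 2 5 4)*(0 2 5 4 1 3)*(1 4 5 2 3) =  (0 3 2 5 4 1)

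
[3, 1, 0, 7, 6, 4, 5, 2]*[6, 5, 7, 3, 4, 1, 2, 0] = [3, 5, 6, 0, 2, 4, 1, 7]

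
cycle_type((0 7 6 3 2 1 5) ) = 7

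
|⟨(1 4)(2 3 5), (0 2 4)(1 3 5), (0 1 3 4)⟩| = 720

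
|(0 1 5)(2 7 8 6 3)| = 15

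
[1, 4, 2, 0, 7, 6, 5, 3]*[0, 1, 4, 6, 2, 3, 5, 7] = [1, 2, 4, 0, 7, 5, 3, 6]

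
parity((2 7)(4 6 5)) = odd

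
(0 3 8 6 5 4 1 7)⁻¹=(0 7 1 4 5 6 8 3)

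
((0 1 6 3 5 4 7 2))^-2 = (0 7 5 6)(1 2 4 3)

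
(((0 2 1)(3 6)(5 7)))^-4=(0 1 2)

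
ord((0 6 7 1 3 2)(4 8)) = 6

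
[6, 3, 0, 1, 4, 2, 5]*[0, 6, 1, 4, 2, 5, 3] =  [3, 4, 0, 6, 2, 1, 5]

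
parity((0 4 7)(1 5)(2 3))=even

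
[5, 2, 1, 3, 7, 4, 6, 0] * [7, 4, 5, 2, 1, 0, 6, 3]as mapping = [0→0, 1→5, 2→4, 3→2, 4→3, 5→1, 6→6, 7→7]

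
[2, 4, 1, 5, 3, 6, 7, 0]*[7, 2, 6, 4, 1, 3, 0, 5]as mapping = [0→6, 1→1, 2→2, 3→3, 4→4, 5→0, 6→5, 7→7]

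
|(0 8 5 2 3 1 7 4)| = 8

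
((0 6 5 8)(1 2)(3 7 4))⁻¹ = (0 8 5 6)(1 2)(3 4 7)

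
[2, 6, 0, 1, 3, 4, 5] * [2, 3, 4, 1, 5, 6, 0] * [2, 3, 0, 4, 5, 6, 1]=[5, 2, 0, 4, 3, 6, 1]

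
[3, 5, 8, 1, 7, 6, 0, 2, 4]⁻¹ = [6, 3, 7, 0, 8, 1, 5, 4, 2]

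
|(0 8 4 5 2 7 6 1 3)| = 9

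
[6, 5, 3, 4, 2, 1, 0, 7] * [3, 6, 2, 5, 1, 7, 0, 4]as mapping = [0→0, 1→7, 2→5, 3→1, 4→2, 5→6, 6→3, 7→4]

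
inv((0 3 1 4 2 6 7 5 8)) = (0 8 5 7 6 2 4 1 3)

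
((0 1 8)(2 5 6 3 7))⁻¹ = (0 8 1)(2 7 3 6 5)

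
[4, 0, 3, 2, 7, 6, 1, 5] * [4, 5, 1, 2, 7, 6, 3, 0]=[7, 4, 2, 1, 0, 3, 5, 6]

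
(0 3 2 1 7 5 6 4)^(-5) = (0 1 6 3 7 4 2 5)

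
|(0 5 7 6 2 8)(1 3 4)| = 6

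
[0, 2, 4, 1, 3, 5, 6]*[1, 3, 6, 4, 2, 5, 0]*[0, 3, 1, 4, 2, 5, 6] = [3, 6, 1, 4, 2, 5, 0]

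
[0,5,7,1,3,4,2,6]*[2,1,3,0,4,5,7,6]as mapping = [0→2,1→5,2→6,3→1,4→0,5→4,6→3,7→7]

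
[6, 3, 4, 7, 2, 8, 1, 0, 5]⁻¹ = [7, 6, 4, 1, 2, 8, 0, 3, 5]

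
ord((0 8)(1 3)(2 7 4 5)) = 4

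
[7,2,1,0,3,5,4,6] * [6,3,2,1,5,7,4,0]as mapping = [0→0,1→2,2→3,3→6,4→1,5→7,6→5,7→4]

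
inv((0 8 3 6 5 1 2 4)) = (0 4 2 1 5 6 3 8)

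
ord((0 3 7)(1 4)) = 6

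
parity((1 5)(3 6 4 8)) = even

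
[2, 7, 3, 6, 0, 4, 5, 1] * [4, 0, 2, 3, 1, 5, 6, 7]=[2, 7, 3, 6, 4, 1, 5, 0] 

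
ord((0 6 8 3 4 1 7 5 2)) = 9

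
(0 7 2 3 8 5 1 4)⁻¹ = (0 4 1 5 8 3 2 7)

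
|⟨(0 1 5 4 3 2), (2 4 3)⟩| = 720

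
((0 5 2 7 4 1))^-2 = (0 4 2)(1 7 5)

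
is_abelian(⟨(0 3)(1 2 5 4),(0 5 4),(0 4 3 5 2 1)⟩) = no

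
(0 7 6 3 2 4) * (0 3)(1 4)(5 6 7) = (0 5 6)(1 4 3 2)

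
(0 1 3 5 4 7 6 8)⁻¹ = (0 8 6 7 4 5 3 1)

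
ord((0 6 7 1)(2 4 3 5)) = 4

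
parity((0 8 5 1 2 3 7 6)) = odd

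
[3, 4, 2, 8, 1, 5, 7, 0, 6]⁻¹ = [7, 4, 2, 0, 1, 5, 8, 6, 3]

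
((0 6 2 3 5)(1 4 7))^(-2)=(0 3 6 5 2)(1 4 7)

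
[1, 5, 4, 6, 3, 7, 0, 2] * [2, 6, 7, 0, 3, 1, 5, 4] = [6, 1, 3, 5, 0, 4, 2, 7]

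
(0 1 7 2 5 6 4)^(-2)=(0 6 2 1 4 5 7)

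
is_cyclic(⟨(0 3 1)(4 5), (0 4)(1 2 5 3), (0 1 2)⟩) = no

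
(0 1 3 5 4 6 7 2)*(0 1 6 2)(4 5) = (0 6 7)(1 3 4 2)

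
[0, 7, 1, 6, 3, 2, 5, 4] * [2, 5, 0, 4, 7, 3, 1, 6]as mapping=[0→2, 1→6, 2→5, 3→1, 4→4, 5→0, 6→3, 7→7]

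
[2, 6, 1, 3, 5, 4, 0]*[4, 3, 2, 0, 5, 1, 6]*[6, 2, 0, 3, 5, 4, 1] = [0, 1, 3, 6, 2, 4, 5]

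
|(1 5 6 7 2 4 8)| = 7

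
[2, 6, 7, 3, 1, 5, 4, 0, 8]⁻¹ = [7, 4, 0, 3, 6, 5, 1, 2, 8]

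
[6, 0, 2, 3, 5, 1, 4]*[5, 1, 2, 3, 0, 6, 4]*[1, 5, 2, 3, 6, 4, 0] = [6, 4, 2, 3, 0, 5, 1]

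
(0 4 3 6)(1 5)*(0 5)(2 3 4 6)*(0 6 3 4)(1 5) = (0 3 2 4)(1 6)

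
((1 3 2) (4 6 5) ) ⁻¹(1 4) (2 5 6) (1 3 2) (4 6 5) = (1 4 5) (3 6) 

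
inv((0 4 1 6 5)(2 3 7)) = (0 5 6 1 4)(2 7 3)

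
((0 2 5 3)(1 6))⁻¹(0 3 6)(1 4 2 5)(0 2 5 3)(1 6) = (0 1 2)(3 6 4 5)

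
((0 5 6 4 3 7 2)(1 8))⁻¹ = (0 2 7 3 4 6 5)(1 8)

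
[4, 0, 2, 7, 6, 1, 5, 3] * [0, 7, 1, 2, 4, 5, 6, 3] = [4, 0, 1, 3, 6, 7, 5, 2]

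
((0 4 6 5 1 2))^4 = (0 1 6)(2 5 4)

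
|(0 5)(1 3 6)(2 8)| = 6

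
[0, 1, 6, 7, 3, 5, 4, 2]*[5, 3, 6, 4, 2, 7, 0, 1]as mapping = [0→5, 1→3, 2→0, 3→1, 4→4, 5→7, 6→2, 7→6]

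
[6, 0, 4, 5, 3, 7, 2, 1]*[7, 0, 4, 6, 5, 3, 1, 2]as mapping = [0→1, 1→7, 2→5, 3→3, 4→6, 5→2, 6→4, 7→0]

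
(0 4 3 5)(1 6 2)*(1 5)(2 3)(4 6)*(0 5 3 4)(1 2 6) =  (0 1)(2 3)(4 6)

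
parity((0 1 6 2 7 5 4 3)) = odd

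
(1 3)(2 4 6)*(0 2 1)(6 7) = (0 2 4 7 6 1 3)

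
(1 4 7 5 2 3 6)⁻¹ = (1 6 3 2 5 7 4)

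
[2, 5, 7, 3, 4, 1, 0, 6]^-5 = [6, 5, 0, 3, 4, 1, 7, 2]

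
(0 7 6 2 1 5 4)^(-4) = (0 2 4 6 5 7 1)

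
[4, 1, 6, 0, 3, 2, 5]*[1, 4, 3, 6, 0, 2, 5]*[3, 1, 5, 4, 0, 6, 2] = [3, 0, 6, 1, 2, 4, 5]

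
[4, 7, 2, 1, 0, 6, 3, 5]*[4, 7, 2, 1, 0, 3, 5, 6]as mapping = [0→0, 1→6, 2→2, 3→7, 4→4, 5→5, 6→1, 7→3]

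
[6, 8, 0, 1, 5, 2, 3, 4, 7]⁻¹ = [2, 3, 5, 6, 7, 4, 0, 8, 1]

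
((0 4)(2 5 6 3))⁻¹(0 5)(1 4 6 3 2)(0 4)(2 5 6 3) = (0 3 2 5 1)(4 6)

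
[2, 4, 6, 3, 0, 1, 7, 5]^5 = [1, 7, 4, 3, 5, 6, 0, 2]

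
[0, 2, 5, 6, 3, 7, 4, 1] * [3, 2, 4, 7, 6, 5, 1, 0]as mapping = [0→3, 1→4, 2→5, 3→1, 4→7, 5→0, 6→6, 7→2]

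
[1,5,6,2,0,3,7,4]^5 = [6,7,1,0,2,4,5,3]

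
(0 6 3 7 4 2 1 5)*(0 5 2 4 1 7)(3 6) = (0 3)(1 2 7)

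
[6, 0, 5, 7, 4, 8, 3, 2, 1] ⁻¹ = [1, 8, 7, 6, 4, 2, 0, 3, 5] 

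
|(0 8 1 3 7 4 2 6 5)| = 9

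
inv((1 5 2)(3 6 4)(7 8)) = (1 2 5)(3 4 6)(7 8)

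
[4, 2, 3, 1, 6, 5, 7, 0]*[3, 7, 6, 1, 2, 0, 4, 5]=[2, 6, 1, 7, 4, 0, 5, 3]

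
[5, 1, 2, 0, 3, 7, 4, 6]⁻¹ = [3, 1, 2, 4, 6, 0, 7, 5]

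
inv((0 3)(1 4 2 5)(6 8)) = (0 3)(1 5 2 4)(6 8)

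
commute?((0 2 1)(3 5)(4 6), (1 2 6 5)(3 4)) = no:(0 2 1)(3 5)(4 6)*(1 2 6 5)(3 4) = (0 6 3 1)(4 5), (1 2 6 5)(3 4)*(0 2 1)(3 5)(4 6) = (0 2 4 5)(3 6)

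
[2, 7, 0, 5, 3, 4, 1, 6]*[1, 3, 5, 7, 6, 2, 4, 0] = [5, 0, 1, 2, 7, 6, 3, 4] 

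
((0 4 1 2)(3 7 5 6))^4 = ()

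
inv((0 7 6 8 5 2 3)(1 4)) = (0 3 2 5 8 6 7)(1 4)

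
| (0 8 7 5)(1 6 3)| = 12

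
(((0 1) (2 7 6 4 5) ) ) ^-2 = (2 4 7 5 6) 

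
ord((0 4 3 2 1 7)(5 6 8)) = 6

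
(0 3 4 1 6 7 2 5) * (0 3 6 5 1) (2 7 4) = (0 6 4) (1 5 3 2) 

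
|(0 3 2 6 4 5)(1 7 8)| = 6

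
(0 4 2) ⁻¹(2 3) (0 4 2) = (0 3) 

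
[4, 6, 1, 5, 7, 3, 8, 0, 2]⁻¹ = [7, 2, 8, 5, 0, 3, 1, 4, 6]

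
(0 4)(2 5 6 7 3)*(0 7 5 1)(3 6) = (0 4 7 6 5 3 2 1)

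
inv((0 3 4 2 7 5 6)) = (0 6 5 7 2 4 3)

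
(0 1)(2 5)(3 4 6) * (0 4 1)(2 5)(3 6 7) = (1 4 7 3)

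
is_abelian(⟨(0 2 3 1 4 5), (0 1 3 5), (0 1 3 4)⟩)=no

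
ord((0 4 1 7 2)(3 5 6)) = 15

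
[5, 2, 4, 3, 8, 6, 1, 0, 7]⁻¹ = [7, 6, 1, 3, 2, 0, 5, 8, 4]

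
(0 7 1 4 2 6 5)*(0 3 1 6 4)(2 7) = (0 2 4 7 6 5 3 1)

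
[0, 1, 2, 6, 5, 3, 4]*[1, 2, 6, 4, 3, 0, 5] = [1, 2, 6, 5, 0, 4, 3]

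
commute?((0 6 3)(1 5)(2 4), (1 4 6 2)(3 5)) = no:(0 6 3)(1 5)(2 4) * (1 4 6 2)(3 5) = (0 2 6 5 4 1 3), (1 4 6 2)(3 5) * (0 6 3)(1 5)(2 4) = (0 6 4 3 1 2 5)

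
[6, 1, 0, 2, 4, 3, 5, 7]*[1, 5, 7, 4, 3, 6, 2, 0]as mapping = [0→2, 1→5, 2→1, 3→7, 4→3, 5→4, 6→6, 7→0]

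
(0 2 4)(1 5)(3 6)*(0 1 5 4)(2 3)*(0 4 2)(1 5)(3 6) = (0 6)(1 2 4 5)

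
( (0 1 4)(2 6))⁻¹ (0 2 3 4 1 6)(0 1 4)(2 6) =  (0 4 2 1 6 3)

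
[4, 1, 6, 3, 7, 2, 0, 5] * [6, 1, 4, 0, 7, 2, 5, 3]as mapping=[0→7, 1→1, 2→5, 3→0, 4→3, 5→4, 6→6, 7→2]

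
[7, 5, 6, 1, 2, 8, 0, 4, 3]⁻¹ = [6, 3, 4, 8, 7, 1, 2, 0, 5]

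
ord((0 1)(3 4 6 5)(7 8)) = 4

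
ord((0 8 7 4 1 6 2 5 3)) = 9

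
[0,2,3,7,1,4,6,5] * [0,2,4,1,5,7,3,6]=[0,4,1,6,2,5,3,7]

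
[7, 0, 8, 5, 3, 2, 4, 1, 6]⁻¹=[1, 7, 5, 4, 6, 3, 8, 0, 2]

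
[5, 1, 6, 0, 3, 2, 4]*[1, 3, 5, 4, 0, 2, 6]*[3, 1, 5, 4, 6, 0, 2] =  [5, 4, 2, 1, 6, 0, 3]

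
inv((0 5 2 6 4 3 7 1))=(0 1 7 3 4 6 2 5)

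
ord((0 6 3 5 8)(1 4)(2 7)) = 10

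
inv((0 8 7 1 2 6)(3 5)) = (0 6 2 1 7 8)(3 5)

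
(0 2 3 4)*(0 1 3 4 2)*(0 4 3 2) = (0 4 1 2 3) 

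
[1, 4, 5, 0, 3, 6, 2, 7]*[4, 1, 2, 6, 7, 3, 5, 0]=[1, 7, 3, 4, 6, 5, 2, 0]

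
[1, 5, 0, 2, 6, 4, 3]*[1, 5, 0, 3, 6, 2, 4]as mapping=[0→5, 1→2, 2→1, 3→0, 4→4, 5→6, 6→3]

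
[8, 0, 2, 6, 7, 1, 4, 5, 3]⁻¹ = [1, 5, 2, 8, 6, 7, 3, 4, 0]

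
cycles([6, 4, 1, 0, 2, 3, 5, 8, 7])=(0 6 5 3)(1 4 2)(7 8)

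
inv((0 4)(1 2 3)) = (0 4)(1 3 2)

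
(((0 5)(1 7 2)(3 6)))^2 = (1 2 7)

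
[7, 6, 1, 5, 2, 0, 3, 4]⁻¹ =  [5, 2, 4, 6, 7, 3, 1, 0]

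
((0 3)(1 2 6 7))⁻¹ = (0 3)(1 7 6 2)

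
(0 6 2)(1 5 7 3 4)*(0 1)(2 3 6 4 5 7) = (0 4)(1 7 6 3 5 2)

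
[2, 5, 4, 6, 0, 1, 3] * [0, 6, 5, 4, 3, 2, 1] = [5, 2, 3, 1, 0, 6, 4]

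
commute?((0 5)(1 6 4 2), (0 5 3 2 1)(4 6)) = no:(0 5)(1 6 4 2) * (0 5 3 2 1)(4 6) = (0 3 2)(1 4), (0 5 3 2 1)(4 6) * (0 5)(1 6 4 2) = (1 5 3)(2 6)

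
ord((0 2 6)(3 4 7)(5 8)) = 6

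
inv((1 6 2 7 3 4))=(1 4 3 7 2 6)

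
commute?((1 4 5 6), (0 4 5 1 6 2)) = no:(1 4 5 6)*(0 4 5 1 6 2) = (0 4 1 5 2), (0 4 5 1 6 2)*(1 4 5 6) = (0 5 4 6 2)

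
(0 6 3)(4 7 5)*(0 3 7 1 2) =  (0 6 7 5 4 1 2)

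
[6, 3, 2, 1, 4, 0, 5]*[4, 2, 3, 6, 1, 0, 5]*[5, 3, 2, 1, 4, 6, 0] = [6, 0, 1, 2, 3, 4, 5]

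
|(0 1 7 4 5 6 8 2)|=8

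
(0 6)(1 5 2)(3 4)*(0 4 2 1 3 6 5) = (0 5 1)(2 3)(4 6)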